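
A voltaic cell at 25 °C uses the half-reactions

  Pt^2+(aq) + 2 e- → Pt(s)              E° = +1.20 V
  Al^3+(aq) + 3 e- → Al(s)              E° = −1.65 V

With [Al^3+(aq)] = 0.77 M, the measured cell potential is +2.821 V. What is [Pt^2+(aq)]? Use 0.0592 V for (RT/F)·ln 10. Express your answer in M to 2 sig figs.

Pt²⁺/Pt is the cathode (higher E°); E°cell = +1.20 − (−1.65) = +2.85 V with n = 6.
Since E = E° − (0.0592/n)·log Q, log Q = n(E° − E)/0.0592 = 2.939.
Balancing electrons gives 3 Pt^2+(aq) + 2 Al(s) → 3 Pt(s) + 2 Al^3+(aq); thus Q = [Al^3+(aq)]^2 / [Pt^2+(aq)]^3.
Isolating [Pt^2+(aq)] in Q = 10^{2.939} yields log [Pt^2+(aq)] = −1.055, i.e. 0.088 M.

0.088 M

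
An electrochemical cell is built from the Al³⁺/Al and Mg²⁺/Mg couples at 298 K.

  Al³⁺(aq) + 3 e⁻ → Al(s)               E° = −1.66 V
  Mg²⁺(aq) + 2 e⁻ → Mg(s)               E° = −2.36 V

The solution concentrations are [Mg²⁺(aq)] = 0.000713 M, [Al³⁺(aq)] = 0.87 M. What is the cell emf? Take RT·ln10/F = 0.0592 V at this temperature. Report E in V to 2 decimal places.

+0.79 V

The Al³⁺/Al couple has the more positive E°, so it is the cathode; Mg²⁺/Mg is the anode.
E°cell = −1.66 − (−2.36) = +0.70 V, with n = 6 electrons transferred.
For the overall reaction 2 Al³⁺(aq) + 3 Mg(s) → 2 Al(s) + 3 Mg²⁺(aq), Q = [Mg²⁺(aq)]^3 / [Al³⁺(aq)]^2 = 4.79×10^−10, giving log Q = −9.320.
By the Nernst equation, E = +0.70 − (0.0592/6)·(−9.320) = +0.79 V.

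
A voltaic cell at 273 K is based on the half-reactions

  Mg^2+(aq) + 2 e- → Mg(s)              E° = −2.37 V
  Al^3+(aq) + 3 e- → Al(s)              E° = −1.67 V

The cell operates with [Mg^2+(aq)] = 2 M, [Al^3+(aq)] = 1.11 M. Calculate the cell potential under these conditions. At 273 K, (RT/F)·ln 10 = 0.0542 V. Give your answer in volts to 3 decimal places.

Since E°(Al³⁺/Al) > E°(Mg²⁺/Mg), Al³⁺/Al serves as the cathode.
E°cell = E°cat − E°an = −1.67 − (−2.37) = +0.70 V; n = 6.
Balancing gives 2 Al^3+(aq) + 3 Mg(s) → 2 Al(s) + 3 Mg^2+(aq); hence Q = [Mg^2+(aq)]^3 / [Al^3+(aq)]^2 = 6.49 (log Q = 0.812).
By the Nernst equation, E = +0.70 − (0.0542/6)·(0.812) = +0.693 V.

+0.693 V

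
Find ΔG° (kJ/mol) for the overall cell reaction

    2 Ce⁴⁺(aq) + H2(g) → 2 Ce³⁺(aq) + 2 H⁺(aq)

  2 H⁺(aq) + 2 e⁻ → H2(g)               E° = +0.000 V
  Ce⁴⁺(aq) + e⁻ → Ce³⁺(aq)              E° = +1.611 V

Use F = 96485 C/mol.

In the reaction as written Ce⁴⁺(aq) is reduced, so the Ce⁴⁺/Ce³⁺ couple is the cathode and 2H⁺/H₂ is the anode.
E°cell = +1.611 − (+0.000) = +1.611 V; balancing electrons gives n = 2.
ΔG° = −nFE°cell = −(2)(96485)(+1.611) J/mol = −311 kJ/mol.

−311 kJ/mol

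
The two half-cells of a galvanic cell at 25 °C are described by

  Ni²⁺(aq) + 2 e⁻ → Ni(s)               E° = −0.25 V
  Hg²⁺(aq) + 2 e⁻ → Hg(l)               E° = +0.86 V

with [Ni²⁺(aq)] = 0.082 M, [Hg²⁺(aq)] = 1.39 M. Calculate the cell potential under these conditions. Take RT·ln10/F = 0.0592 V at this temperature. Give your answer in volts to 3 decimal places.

Hg²⁺/Hg is reduced (cathode, E° = +0.86 V) and Ni²⁺/Ni is oxidized (anode).
E°cell = E°cat − E°an = +0.86 − (−0.25) = +1.11 V; n = 2.
Balancing gives Hg²⁺(aq) + Ni(s) → Hg(l) + Ni²⁺(aq); hence Q = [Ni²⁺(aq)] / [Hg²⁺(aq)] = 0.059 (log Q = −1.229).
E = E° − (0.0592/n)·log Q = +1.11 − (0.0592/2)(−1.229) = +1.146 V.

+1.146 V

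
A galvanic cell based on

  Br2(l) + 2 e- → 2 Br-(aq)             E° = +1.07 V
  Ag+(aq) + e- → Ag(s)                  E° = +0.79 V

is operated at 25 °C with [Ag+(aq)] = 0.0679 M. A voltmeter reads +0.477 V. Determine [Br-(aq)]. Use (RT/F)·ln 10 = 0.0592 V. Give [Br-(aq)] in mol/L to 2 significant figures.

Br₂/Br⁻ is the cathode (higher E°); E°cell = +1.07 − (+0.79) = +0.28 V with n = 2.
From the Nernst equation, log Q = n(E° − E)/0.0592 = 2·(+0.28 − (+0.477))/0.0592 = −6.655.
Balancing electrons gives Br2(l) + 2 Ag(s) → 2 Br-(aq) + 2 Ag+(aq); thus Q = [Br-(aq)]^2·[Ag+(aq)]^2.
Solving for the unknown gives log [Br-(aq)] = −2.159, so [Br-(aq)] ≈ 0.0069 M.

0.0069 M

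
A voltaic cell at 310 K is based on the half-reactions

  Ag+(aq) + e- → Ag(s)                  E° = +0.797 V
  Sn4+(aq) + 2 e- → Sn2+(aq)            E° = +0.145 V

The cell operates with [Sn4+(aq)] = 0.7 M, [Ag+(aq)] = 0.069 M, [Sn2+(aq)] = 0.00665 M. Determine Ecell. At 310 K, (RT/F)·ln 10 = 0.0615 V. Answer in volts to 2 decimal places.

Ag⁺/Ag is reduced (cathode, E° = +0.797 V) and Sn⁴⁺/Sn²⁺ is oxidized (anode).
E°cell = E°cat − E°an = +0.797 − (+0.145) = +0.652 V; n = 2.
Balancing gives 2 Ag+(aq) + Sn2+(aq) → 2 Ag(s) + Sn4+(aq); hence Q = [Sn4+(aq)] / ([Ag+(aq)]^2·[Sn2+(aq)]) = 2.21×10^4 (log Q = 4.345).
E = E° − (0.0615/n)·log Q = +0.652 − (0.0615/2)(4.345) = +0.52 V.

+0.52 V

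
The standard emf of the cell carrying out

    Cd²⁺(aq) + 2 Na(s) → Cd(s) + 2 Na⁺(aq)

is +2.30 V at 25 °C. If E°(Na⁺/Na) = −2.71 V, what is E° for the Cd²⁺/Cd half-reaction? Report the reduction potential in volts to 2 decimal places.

In the reaction as written the Cd²⁺/Cd couple is reduced (cathode) and Na⁺/Na is oxidized (anode), so E°cell = E°(Cd²⁺/Cd) − E°(Na⁺/Na).
E°(Cd²⁺/Cd) = E°cell + E°(anode) = +2.30 + (−2.71) = −0.41 V.

−0.41 V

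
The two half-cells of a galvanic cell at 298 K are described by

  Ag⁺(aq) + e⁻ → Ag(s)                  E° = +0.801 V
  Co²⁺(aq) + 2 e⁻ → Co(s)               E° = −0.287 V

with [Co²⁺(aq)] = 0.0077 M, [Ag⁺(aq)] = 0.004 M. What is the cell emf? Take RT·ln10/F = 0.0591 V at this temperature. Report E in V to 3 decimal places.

+1.009 V

The Ag⁺/Ag couple has the more positive E°, so it is the cathode; Co²⁺/Co is the anode.
E°cell = E°cat − E°an = +0.801 − (−0.287) = +1.088 V; n = 2.
For the overall reaction 2 Ag⁺(aq) + Co(s) → 2 Ag(s) + Co²⁺(aq), Q = [Co²⁺(aq)] / [Ag⁺(aq)]^2 = 481, giving log Q = 2.682.
Applying E = E° − (RT ln10/nF)·log Q gives +1.088 − (0.0591/2)(2.682) = +1.009 V.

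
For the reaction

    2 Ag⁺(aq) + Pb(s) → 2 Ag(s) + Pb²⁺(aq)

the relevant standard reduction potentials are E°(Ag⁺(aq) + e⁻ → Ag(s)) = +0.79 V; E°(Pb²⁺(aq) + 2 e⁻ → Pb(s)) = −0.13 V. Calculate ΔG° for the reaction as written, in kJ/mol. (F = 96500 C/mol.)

In the reaction as written Ag⁺(aq) is reduced, so the Ag⁺/Ag couple is the cathode and Pb²⁺/Pb is the anode.
E°cell = +0.79 − (−0.13) = +0.92 V; balancing electrons gives n = 2.
ΔG° = −nFE°cell = −(2)(96500)(+0.92) J/mol = −178 kJ/mol.

−178 kJ/mol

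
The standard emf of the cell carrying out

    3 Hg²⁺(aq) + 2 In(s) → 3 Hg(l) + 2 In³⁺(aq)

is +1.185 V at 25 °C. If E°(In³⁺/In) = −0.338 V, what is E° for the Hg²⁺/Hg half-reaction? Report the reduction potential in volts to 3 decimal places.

+0.847 V

In the reaction as written the Hg²⁺/Hg couple is reduced (cathode) and In³⁺/In is oxidized (anode), so E°cell = E°(Hg²⁺/Hg) − E°(In³⁺/In).
E°(Hg²⁺/Hg) = E°cell + E°(anode) = +1.185 + (−0.338) = +0.847 V.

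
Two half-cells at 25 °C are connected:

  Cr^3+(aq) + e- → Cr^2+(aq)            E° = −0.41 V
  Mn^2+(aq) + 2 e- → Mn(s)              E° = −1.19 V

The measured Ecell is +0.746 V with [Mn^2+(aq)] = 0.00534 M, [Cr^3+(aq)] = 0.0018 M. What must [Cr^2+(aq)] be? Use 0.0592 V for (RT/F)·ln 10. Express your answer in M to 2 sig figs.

Cr³⁺/Cr²⁺ is the cathode (higher E°); E°cell = −0.41 − (−1.19) = +0.78 V with n = 2.
Rearranging E = E° − (0.0592/n)·log Q gives log Q = 2(+0.78 − (+0.746))/0.0592 = 1.149.
For 2 Cr^3+(aq) + Mn(s) → 2 Cr^2+(aq) + Mn^2+(aq), the reaction quotient is Q = ([Cr^2+(aq)]^2·[Mn^2+(aq)]) / [Cr^3+(aq)]^2.
Solving for the unknown gives log [Cr^2+(aq)] = −1.034, so [Cr^2+(aq)] ≈ 0.092 M.

0.092 M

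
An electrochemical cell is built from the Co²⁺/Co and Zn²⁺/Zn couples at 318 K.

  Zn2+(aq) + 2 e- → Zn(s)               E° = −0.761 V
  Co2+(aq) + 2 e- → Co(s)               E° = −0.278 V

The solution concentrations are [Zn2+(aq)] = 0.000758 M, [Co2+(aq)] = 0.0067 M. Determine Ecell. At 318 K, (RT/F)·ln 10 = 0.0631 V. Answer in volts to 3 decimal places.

Since E°(Co²⁺/Co) > E°(Zn²⁺/Zn), Co²⁺/Co serves as the cathode.
E°cell = E°cat − E°an = −0.278 − (−0.761) = +0.483 V; n = 2.
The balanced reaction is Co2+(aq) + Zn(s) → Co(s) + Zn2+(aq), so Q = [Zn2+(aq)] / [Co2+(aq)] = 0.113 and log Q = −0.946.
E = E° − (0.0631/n)·log Q = +0.483 − (0.0631/2)(−0.946) = +0.513 V.

+0.513 V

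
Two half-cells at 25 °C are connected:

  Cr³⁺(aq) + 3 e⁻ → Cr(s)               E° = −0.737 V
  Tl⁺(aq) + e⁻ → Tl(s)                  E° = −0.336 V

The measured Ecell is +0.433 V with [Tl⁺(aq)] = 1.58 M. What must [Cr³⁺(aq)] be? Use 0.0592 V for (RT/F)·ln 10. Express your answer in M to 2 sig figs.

With Tl⁺/Tl at the cathode and Cr³⁺/Cr at the anode, E°cell = −0.336 − (−0.737) = +0.401 V (n = 3).
Since E = E° − (0.0592/n)·log Q, log Q = n(E° − E)/0.0592 = −1.622.
Balancing electrons gives 3 Tl⁺(aq) + Cr(s) → 3 Tl(s) + Cr³⁺(aq); thus Q = [Cr³⁺(aq)] / [Tl⁺(aq)]^3.
Isolating [Cr³⁺(aq)] in Q = 10^{−1.622} yields log [Cr³⁺(aq)] = −1.026, i.e. 0.094 M.

0.094 M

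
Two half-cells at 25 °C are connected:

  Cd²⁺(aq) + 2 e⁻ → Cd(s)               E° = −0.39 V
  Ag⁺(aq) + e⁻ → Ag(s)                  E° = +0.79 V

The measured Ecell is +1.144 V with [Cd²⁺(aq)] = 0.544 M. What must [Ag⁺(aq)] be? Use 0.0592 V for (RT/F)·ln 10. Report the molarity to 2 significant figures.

With Ag⁺/Ag at the cathode and Cd²⁺/Cd at the anode, E°cell = +0.79 − (−0.39) = +1.18 V (n = 2).
Rearranging E = E° − (0.0592/n)·log Q gives log Q = 2(+1.18 − (+1.144))/0.0592 = 1.216.
Balancing electrons gives 2 Ag⁺(aq) + Cd(s) → 2 Ag(s) + Cd²⁺(aq); thus Q = [Cd²⁺(aq)] / [Ag⁺(aq)]^2.
Substituting the known concentrations and solving, log [Ag⁺(aq)] = −0.740 and [Ag⁺(aq)] = 0.18 M.

0.18 M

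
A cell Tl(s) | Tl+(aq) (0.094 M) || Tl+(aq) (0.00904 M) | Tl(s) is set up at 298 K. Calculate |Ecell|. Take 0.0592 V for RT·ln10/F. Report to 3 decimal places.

0.060 V

For a concentration cell E°cell = 0, since both electrodes use the same couple.
The compartment with the higher Tl+(aq) concentration (0.094 M) acts as the cathode; ions are reduced there and produced at the dilute (0.00904 M) anode.
With n = 1, Ecell = −(0.0592/1)·log([dilute]/[conc]) = −(0.0592/1)·log(0.00904/0.094) = +0.060 V.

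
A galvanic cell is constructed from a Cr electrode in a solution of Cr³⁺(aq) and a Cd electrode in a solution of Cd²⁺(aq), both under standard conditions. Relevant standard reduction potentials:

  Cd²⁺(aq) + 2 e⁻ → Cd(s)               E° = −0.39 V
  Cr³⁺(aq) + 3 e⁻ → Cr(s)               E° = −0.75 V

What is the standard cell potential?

+0.36 V

Of the two couples in this cell, the one with the more positive reduction potential is reduced at the cathode: here that is Cd²⁺/Cd (−0.39 V); Cr³⁺/Cr (−0.75 V) is the anode.
E°cell = E°(cathode) − E°(anode) = −0.39 − (−0.75) = +0.36 V.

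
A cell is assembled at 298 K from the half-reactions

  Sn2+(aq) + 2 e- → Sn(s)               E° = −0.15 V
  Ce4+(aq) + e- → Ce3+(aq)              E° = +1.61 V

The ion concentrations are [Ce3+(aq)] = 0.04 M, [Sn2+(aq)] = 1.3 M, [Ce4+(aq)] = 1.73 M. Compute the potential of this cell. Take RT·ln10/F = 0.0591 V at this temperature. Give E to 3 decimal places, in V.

Ce⁴⁺/Ce³⁺ is reduced (cathode, E° = +1.61 V) and Sn²⁺/Sn is oxidized (anode).
The standard potential is +1.61 − (−0.15) = +1.76 V and the balanced reaction transfers n = 2 electrons.
The balanced reaction is 2 Ce4+(aq) + Sn(s) → 2 Ce3+(aq) + Sn2+(aq), so Q = ([Ce3+(aq)]^2·[Sn2+(aq)]) / [Ce4+(aq)]^2 = 0.000695 and log Q = −3.158.
By the Nernst equation, E = +1.76 − (0.0591/2)·(−3.158) = +1.853 V.

+1.853 V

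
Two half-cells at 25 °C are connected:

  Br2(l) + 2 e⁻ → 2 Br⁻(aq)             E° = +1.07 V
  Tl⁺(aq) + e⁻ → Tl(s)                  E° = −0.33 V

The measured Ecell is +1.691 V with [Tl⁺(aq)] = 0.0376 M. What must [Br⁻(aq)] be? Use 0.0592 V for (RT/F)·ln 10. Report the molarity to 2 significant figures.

0.00032 M

Br₂/Br⁻ is the cathode (higher E°); E°cell = +1.07 − (−0.33) = +1.40 V with n = 2.
From the Nernst equation, log Q = n(E° − E)/0.0592 = 2·(+1.40 − (+1.691))/0.0592 = −9.831.
For Br2(l) + 2 Tl(s) → 2 Br⁻(aq) + 2 Tl⁺(aq), the reaction quotient is Q = [Br⁻(aq)]^2·[Tl⁺(aq)]^2.
Solving for the unknown gives log [Br⁻(aq)] = −3.491, so [Br⁻(aq)] ≈ 0.00032 M.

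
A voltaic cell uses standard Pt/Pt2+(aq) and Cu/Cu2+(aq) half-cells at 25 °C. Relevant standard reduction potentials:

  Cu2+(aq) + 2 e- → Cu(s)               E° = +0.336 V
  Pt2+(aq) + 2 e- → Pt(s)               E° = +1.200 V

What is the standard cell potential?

+0.864 V

Of the two couples in this cell, the one with the more positive reduction potential is reduced at the cathode: here that is Pt²⁺/Pt (+1.200 V); Cu²⁺/Cu (+0.336 V) is the anode.
E°cell = E°(cathode) − E°(anode) = +1.200 − (+0.336) = +0.864 V.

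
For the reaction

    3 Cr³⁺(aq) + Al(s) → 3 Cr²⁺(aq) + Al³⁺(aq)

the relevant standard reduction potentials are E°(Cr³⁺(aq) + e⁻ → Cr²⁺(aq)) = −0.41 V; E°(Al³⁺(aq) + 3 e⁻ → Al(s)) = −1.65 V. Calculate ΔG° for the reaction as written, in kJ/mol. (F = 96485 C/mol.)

In the reaction as written Cr³⁺(aq) is reduced, so the Cr³⁺/Cr²⁺ couple is the cathode and Al³⁺/Al is the anode.
E°cell = −0.41 − (−1.65) = +1.24 V; balancing electrons gives n = 3.
ΔG° = −nFE°cell = −(3)(96485)(+1.24) J/mol = −359 kJ/mol.

−359 kJ/mol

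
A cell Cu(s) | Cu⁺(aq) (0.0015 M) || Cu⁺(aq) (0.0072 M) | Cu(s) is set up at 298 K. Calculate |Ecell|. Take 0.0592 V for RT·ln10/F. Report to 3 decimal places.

0.040 V

For a concentration cell E°cell = 0, since both electrodes use the same couple.
The compartment with the higher Cu⁺(aq) concentration (0.0072 M) acts as the cathode; ions are reduced there and produced at the dilute (0.0015 M) anode.
With n = 1, Ecell = −(0.0592/1)·log([dilute]/[conc]) = −(0.0592/1)·log(0.0015/0.0072) = +0.040 V.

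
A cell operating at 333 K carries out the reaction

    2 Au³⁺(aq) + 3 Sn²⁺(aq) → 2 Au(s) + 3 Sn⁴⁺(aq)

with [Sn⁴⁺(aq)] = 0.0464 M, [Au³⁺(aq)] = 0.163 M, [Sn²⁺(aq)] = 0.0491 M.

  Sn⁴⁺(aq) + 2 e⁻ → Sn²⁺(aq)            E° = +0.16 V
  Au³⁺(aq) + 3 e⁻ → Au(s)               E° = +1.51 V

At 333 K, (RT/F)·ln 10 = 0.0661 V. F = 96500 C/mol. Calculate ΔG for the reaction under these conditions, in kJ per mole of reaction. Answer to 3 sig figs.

The standard cell potential is +1.51 − (+0.16) = +1.35 V, with n = 6 electrons in the balanced equation.
Here Q = [Sn⁴⁺(aq)]^3 / ([Au³⁺(aq)]^2·[Sn²⁺(aq)]^3) = 31.8 (log Q = 1.502), giving E = +1.35 − (0.0661/6)·(1.502) = +1.3335 V.
ΔG = −nFE = −(6)(96500)(+1.3335) J/mol = −772 kJ/mol.

−772 kJ/mol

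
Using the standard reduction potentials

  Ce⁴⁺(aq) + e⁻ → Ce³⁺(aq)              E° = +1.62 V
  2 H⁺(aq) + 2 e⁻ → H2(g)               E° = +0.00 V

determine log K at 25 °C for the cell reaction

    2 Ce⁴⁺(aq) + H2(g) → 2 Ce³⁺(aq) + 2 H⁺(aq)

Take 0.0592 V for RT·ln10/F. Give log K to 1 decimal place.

The Ce⁴⁺/Ce³⁺ couple is reduced (cathode); E°cell = +1.62 − (+0.00) = +1.62 V with n = 2.
At equilibrium E = 0, so log K = nE°cell / 0.0592 = (2)(+1.62) / 0.0592 = 54.7.

log K = 54.7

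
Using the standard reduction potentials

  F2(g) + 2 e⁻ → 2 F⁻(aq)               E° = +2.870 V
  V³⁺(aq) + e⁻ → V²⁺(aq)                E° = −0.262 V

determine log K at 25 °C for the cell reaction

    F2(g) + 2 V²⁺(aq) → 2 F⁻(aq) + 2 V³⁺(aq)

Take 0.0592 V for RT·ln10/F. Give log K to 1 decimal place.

log K = 105.8

The F₂/F⁻ couple is reduced (cathode); E°cell = +2.870 − (−0.262) = +3.132 V with n = 2.
At equilibrium E = 0, so log K = nE°cell / 0.0592 = (2)(+3.132) / 0.0592 = 105.8.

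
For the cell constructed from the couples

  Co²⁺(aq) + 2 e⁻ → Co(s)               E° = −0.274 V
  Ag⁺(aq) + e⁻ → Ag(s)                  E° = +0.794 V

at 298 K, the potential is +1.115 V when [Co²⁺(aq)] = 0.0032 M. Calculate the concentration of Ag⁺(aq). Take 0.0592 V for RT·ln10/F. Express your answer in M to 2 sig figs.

0.35 M

With Ag⁺/Ag at the cathode and Co²⁺/Co at the anode, E°cell = +0.794 − (−0.274) = +1.068 V (n = 2).
From the Nernst equation, log Q = n(E° − E)/0.0592 = 2·(+1.068 − (+1.115))/0.0592 = −1.588.
The balanced reaction is 2 Ag⁺(aq) + Co(s) → 2 Ag(s) + Co²⁺(aq), so Q = [Co²⁺(aq)] / [Ag⁺(aq)]^2.
Solving for the unknown gives log [Ag⁺(aq)] = −0.453, so [Ag⁺(aq)] ≈ 0.35 M.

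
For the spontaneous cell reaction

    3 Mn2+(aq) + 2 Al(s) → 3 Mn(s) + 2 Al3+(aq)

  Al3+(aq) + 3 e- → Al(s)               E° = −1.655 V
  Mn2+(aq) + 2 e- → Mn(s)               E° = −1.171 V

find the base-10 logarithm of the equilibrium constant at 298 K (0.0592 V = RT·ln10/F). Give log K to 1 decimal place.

The Mn²⁺/Mn couple is reduced (cathode); E°cell = −1.171 − (−1.655) = +0.484 V with n = 6.
At equilibrium E = 0, so log K = nE°cell / 0.0592 = (6)(+0.484) / 0.0592 = 49.1.

log K = 49.1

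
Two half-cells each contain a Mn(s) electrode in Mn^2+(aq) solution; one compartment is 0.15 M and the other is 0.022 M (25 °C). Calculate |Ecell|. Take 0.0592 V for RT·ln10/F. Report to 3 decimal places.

0.025 V

For a concentration cell E°cell = 0, since both electrodes use the same couple.
The compartment with the higher Mn^2+(aq) concentration (0.15 M) acts as the cathode; ions are reduced there and produced at the dilute (0.022 M) anode.
With n = 2, Ecell = −(0.0592/2)·log([dilute]/[conc]) = −(0.0592/2)·log(0.022/0.15) = +0.025 V.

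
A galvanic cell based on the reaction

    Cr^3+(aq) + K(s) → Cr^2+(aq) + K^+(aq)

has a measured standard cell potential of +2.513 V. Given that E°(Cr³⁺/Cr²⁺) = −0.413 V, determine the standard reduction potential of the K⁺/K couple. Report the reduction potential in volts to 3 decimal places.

In the reaction as written the Cr³⁺/Cr²⁺ couple is reduced (cathode) and K⁺/K is oxidized (anode), so E°cell = E°(Cr³⁺/Cr²⁺) − E°(K⁺/K).
E°(K⁺/K) = E°(cathode) − E°cell = −0.413 − (+2.513) = −2.926 V.

−2.926 V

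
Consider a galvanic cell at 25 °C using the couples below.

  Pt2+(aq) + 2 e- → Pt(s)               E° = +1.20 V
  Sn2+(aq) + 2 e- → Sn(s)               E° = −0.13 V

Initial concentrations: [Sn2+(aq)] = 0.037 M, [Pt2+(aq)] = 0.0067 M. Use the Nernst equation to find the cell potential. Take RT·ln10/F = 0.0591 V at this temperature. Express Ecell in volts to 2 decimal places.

+1.31 V

The Pt²⁺/Pt couple has the more positive E°, so it is the cathode; Sn²⁺/Sn is the anode.
The standard potential is +1.20 − (−0.13) = +1.33 V and the balanced reaction transfers n = 2 electrons.
Balancing gives Pt2+(aq) + Sn(s) → Pt(s) + Sn2+(aq); hence Q = [Sn2+(aq)] / [Pt2+(aq)] = 5.52 (log Q = 0.742).
E = E° − (0.0591/n)·log Q = +1.33 − (0.0591/2)(0.742) = +1.31 V.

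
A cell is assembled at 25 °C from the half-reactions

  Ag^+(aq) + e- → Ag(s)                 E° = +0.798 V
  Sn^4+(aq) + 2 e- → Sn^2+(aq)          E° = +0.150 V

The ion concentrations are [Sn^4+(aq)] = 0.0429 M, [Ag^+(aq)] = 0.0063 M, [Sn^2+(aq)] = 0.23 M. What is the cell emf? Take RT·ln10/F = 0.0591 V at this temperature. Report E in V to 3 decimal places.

Ag⁺/Ag is reduced (cathode, E° = +0.798 V) and Sn⁴⁺/Sn²⁺ is oxidized (anode).
The standard potential is +0.798 − (+0.150) = +0.648 V and the balanced reaction transfers n = 2 electrons.
For the overall reaction 2 Ag^+(aq) + Sn^2+(aq) → 2 Ag(s) + Sn^4+(aq), Q = [Sn^4+(aq)] / ([Ag^+(aq)]^2·[Sn^2+(aq)]) = 4.7×10^3, giving log Q = 3.672.
E = E° − (0.0591/n)·log Q = +0.648 − (0.0591/2)(3.672) = +0.539 V.

+0.539 V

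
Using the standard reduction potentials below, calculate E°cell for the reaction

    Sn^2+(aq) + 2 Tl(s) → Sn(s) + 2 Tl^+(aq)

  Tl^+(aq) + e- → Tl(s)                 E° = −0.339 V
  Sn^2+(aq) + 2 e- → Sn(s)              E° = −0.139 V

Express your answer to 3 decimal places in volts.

+0.200 V

Sn^2+(aq) gains electrons, so the Sn²⁺/Sn couple is the cathode; the Tl⁺/Tl couple is the anode.
E°cell = E°(cathode) − E°(anode) = −0.139 − (−0.339) = +0.200 V.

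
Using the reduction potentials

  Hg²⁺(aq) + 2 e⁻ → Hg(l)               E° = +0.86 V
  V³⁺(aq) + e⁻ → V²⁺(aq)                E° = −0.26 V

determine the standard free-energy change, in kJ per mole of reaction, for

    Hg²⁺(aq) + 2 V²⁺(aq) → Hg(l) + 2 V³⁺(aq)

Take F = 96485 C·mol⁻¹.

−216 kJ/mol

In the reaction as written Hg²⁺(aq) is reduced, so the Hg²⁺/Hg couple is the cathode and V³⁺/V²⁺ is the anode.
E°cell = +0.86 − (−0.26) = +1.12 V; balancing electrons gives n = 2.
ΔG° = −nFE°cell = −(2)(96485)(+1.12) J/mol = −216 kJ/mol.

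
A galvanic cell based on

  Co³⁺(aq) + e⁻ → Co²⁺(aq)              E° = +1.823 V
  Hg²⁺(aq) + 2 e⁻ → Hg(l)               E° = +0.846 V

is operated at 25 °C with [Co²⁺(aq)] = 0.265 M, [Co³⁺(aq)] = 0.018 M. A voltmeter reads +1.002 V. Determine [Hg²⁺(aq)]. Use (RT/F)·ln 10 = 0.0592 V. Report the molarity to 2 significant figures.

0.00066 M

The Co³⁺/Co²⁺ couple has the larger reduction potential, so it is the cathode: E°cell = +1.823 − (+0.846) = +0.977 V and n = 2.
Since E = E° − (0.0592/n)·log Q, log Q = n(E° − E)/0.0592 = −0.845.
For 2 Co³⁺(aq) + Hg(l) → 2 Co²⁺(aq) + Hg²⁺(aq), the reaction quotient is Q = ([Co²⁺(aq)]^2·[Hg²⁺(aq)]) / [Co³⁺(aq)]^2.
Isolating [Hg²⁺(aq)] in Q = 10^{−0.845} yields log [Hg²⁺(aq)] = −3.181, i.e. 0.00066 M.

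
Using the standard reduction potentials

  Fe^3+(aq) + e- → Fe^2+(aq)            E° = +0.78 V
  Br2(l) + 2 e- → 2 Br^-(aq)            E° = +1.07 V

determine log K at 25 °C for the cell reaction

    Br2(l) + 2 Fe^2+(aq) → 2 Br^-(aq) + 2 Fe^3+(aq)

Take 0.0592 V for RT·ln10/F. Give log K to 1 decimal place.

log K = 9.8

The Br₂/Br⁻ couple is reduced (cathode); E°cell = +1.07 − (+0.78) = +0.29 V with n = 2.
At equilibrium E = 0, so log K = nE°cell / 0.0592 = (2)(+0.29) / 0.0592 = 9.8.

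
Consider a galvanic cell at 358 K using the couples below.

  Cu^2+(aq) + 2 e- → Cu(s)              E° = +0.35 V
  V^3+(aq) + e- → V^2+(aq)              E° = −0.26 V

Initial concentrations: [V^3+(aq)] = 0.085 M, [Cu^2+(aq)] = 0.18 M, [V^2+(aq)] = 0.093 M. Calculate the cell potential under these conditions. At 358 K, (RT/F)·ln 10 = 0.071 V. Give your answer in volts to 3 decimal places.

Cu²⁺/Cu is reduced (cathode, E° = +0.35 V) and V³⁺/V²⁺ is oxidized (anode).
The standard potential is +0.35 − (−0.26) = +0.61 V and the balanced reaction transfers n = 2 electrons.
For the overall reaction Cu^2+(aq) + 2 V^2+(aq) → Cu(s) + 2 V^3+(aq), Q = [V^3+(aq)]^2 / ([Cu^2+(aq)]·[V^2+(aq)]^2) = 4.64, giving log Q = 0.667.
E = E° − (0.071/n)·log Q = +0.61 − (0.071/2)(0.667) = +0.586 V.

+0.586 V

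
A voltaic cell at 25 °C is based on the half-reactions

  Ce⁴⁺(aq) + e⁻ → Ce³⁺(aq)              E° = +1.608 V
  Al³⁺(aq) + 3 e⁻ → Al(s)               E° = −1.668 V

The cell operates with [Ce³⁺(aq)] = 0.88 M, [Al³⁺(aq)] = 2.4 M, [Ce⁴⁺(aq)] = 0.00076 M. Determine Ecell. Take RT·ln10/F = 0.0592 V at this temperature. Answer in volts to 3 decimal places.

+3.087 V

Since E°(Ce⁴⁺/Ce³⁺) > E°(Al³⁺/Al), Ce⁴⁺/Ce³⁺ serves as the cathode.
The standard potential is +1.608 − (−1.668) = +3.276 V and the balanced reaction transfers n = 3 electrons.
For the overall reaction 3 Ce⁴⁺(aq) + Al(s) → 3 Ce³⁺(aq) + Al³⁺(aq), Q = ([Ce³⁺(aq)]^3·[Al³⁺(aq)]) / [Ce⁴⁺(aq)]^3 = 3.73×10^9, giving log Q = 9.571.
By the Nernst equation, E = +3.276 − (0.0592/3)·(9.571) = +3.087 V.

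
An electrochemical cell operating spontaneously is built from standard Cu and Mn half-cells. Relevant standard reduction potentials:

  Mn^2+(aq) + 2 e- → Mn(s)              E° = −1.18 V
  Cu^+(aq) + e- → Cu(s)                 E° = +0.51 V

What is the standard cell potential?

+1.69 V

The Cu⁺/Cu couple has the higher E°, so Cu ion is reduced (cathode) and Mn is oxidized (anode).
E°cell = E°(cathode) − E°(anode) = +0.51 − (−1.18) = +1.69 V.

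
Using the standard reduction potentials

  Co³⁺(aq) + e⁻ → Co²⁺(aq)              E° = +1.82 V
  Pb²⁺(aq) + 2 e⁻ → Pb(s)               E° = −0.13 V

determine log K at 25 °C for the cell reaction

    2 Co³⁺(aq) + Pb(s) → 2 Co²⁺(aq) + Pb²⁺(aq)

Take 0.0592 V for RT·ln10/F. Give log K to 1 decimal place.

The Co³⁺/Co²⁺ couple is reduced (cathode); E°cell = +1.82 − (−0.13) = +1.95 V with n = 2.
At equilibrium E = 0, so log K = nE°cell / 0.0592 = (2)(+1.95) / 0.0592 = 65.9.

log K = 65.9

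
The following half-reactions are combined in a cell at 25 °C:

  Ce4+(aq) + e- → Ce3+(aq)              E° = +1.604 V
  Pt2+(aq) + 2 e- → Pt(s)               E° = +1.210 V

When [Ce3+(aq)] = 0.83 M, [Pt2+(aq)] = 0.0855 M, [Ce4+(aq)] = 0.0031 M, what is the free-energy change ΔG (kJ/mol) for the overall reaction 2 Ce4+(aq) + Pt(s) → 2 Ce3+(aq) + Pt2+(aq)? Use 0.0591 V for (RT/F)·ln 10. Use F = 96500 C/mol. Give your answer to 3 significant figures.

−54.4 kJ/mol

The standard cell potential is +1.604 − (+1.210) = +0.394 V, with n = 2 electrons in the balanced equation.
Q = ([Ce3+(aq)]^2·[Pt2+(aq)]) / [Ce4+(aq)]^2 = 6.13×10^3, so log Q = 3.787 and E = +0.394 − (0.0591/2)(3.787) = +0.2821 V.
ΔG = −nFE = −(2)(96500)(+0.2821) J/mol = −54.4 kJ/mol.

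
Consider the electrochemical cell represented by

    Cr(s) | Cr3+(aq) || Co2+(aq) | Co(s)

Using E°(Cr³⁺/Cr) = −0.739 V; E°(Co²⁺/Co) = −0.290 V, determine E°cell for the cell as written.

+0.449 V

By convention the left-hand electrode in cell notation is the anode (oxidation) and the right-hand electrode is the cathode (reduction).
E°cell = E°(right) − E°(left) = −0.290 − (−0.739) = +0.449 V.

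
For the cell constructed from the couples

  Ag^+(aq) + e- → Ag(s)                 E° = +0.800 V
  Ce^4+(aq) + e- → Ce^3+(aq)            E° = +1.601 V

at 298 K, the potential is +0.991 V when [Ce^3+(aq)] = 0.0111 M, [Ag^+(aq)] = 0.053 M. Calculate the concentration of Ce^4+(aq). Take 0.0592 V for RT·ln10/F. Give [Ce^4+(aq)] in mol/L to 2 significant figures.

The Ce⁴⁺/Ce³⁺ couple has the larger reduction potential, so it is the cathode: E°cell = +1.601 − (+0.800) = +0.801 V and n = 1.
From the Nernst equation, log Q = n(E° − E)/0.0592 = 1·(+0.801 − (+0.991))/0.0592 = −3.209.
For Ce^4+(aq) + Ag(s) → Ce^3+(aq) + Ag^+(aq), the reaction quotient is Q = ([Ce^3+(aq)]·[Ag^+(aq)]) / [Ce^4+(aq)].
Isolating [Ce^4+(aq)] in Q = 10^{−3.209} yields log [Ce^4+(aq)] = −0.021, i.e. 0.95 M.

0.95 M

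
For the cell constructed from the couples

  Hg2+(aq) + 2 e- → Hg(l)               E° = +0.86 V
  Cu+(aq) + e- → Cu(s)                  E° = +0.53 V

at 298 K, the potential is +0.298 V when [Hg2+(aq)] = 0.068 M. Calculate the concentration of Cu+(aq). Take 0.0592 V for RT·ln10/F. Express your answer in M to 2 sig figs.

The Hg²⁺/Hg couple has the larger reduction potential, so it is the cathode: E°cell = +0.86 − (+0.53) = +0.33 V and n = 2.
Since E = E° − (0.0592/n)·log Q, log Q = n(E° − E)/0.0592 = 1.081.
Balancing electrons gives Hg2+(aq) + 2 Cu(s) → Hg(l) + 2 Cu+(aq); thus Q = [Cu+(aq)]^2 / [Hg2+(aq)].
Substituting the known concentrations and solving, log [Cu+(aq)] = −0.043 and [Cu+(aq)] = 0.91 M.

0.91 M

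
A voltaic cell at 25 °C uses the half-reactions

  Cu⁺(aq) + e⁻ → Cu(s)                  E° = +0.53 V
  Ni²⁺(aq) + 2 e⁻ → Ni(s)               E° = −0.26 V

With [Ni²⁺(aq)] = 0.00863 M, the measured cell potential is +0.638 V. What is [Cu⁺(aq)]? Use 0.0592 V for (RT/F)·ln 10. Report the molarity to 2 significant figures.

0.00025 M

With Cu⁺/Cu at the cathode and Ni²⁺/Ni at the anode, E°cell = +0.53 − (−0.26) = +0.79 V (n = 2).
Since E = E° − (0.0592/n)·log Q, log Q = n(E° − E)/0.0592 = 5.135.
The balanced reaction is 2 Cu⁺(aq) + Ni(s) → 2 Cu(s) + Ni²⁺(aq), so Q = [Ni²⁺(aq)] / [Cu⁺(aq)]^2.
Solving for the unknown gives log [Cu⁺(aq)] = −3.599, so [Cu⁺(aq)] ≈ 0.00025 M.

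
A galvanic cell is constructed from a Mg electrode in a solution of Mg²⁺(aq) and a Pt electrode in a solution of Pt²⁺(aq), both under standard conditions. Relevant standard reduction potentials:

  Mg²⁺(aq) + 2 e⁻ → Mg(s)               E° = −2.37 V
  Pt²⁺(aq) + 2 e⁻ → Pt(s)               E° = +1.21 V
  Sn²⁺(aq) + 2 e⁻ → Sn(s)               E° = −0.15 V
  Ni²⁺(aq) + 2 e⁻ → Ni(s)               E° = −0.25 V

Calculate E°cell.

+3.58 V

Of the two couples in this cell, the one with the more positive reduction potential is reduced at the cathode: here that is Pt²⁺/Pt (+1.21 V); Mg²⁺/Mg (−2.37 V) is the anode.
E°cell = E°(cathode) − E°(anode) = +1.21 − (−2.37) = +3.58 V.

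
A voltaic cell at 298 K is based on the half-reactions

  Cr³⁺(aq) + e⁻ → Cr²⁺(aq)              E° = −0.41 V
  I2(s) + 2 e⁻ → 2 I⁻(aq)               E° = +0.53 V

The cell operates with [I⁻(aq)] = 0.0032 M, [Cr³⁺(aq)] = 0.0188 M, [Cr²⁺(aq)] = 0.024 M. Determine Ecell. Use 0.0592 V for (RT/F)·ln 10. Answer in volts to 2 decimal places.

+1.09 V

I₂/I⁻ is reduced (cathode, E° = +0.53 V) and Cr³⁺/Cr²⁺ is oxidized (anode).
E°cell = +0.53 − (−0.41) = +0.94 V, with n = 2 electrons transferred.
Balancing gives I2(s) + 2 Cr²⁺(aq) → 2 I⁻(aq) + 2 Cr³⁺(aq); hence Q = ([I⁻(aq)]^2·[Cr³⁺(aq)]^2) / [Cr²⁺(aq)]^2 = 6.28×10^−6 (log Q = −5.202).
E = E° − (0.0592/n)·log Q = +0.94 − (0.0592/2)(−5.202) = +1.09 V.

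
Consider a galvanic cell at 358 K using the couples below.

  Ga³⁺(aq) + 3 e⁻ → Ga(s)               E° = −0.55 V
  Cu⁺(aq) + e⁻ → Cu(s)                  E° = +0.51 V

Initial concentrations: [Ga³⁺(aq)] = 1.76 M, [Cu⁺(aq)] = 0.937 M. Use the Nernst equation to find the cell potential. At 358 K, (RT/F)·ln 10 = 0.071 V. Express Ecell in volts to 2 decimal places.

The Cu⁺/Cu couple has the more positive E°, so it is the cathode; Ga³⁺/Ga is the anode.
E°cell = E°cat − E°an = +0.51 − (−0.55) = +1.06 V; n = 3.
The balanced reaction is 3 Cu⁺(aq) + Ga(s) → 3 Cu(s) + Ga³⁺(aq), so Q = [Ga³⁺(aq)] / [Cu⁺(aq)]^3 = 2.14 and log Q = 0.330.
By the Nernst equation, E = +1.06 − (0.071/3)·(0.330) = +1.05 V.

+1.05 V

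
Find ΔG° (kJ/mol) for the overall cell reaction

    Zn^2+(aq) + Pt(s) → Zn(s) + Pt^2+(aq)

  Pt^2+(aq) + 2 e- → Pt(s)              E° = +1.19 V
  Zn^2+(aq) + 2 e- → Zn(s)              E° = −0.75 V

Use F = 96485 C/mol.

In the reaction as written Zn^2+(aq) is reduced, so the Zn²⁺/Zn couple is the cathode and Pt²⁺/Pt is the anode.
E°cell = −0.75 − (+1.19) = −1.94 V; balancing electrons gives n = 2.
ΔG° = −nFE°cell = −(2)(96485)(−1.94) J/mol = +374 kJ/mol.

+374 kJ/mol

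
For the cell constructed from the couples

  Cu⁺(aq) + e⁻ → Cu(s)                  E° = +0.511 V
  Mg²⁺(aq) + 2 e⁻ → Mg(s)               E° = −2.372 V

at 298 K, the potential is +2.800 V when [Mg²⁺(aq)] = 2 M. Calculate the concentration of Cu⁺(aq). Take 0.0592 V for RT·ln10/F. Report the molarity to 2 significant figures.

With Cu⁺/Cu at the cathode and Mg²⁺/Mg at the anode, E°cell = +0.511 − (−2.372) = +2.883 V (n = 2).
Since E = E° − (0.0592/n)·log Q, log Q = n(E° − E)/0.0592 = 2.804.
For 2 Cu⁺(aq) + Mg(s) → 2 Cu(s) + Mg²⁺(aq), the reaction quotient is Q = [Mg²⁺(aq)] / [Cu⁺(aq)]^2.
Substituting the known concentrations and solving, log [Cu⁺(aq)] = −1.251 and [Cu⁺(aq)] = 0.056 M.

0.056 M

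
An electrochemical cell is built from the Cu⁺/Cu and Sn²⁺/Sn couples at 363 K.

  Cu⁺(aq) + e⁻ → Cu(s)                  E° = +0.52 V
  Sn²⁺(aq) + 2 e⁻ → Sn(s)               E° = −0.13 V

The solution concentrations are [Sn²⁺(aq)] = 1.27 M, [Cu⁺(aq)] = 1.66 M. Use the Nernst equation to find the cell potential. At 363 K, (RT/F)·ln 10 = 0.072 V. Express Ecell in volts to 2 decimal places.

Since E°(Cu⁺/Cu) > E°(Sn²⁺/Sn), Cu⁺/Cu serves as the cathode.
E°cell = +0.52 − (−0.13) = +0.65 V, with n = 2 electrons transferred.
For the overall reaction 2 Cu⁺(aq) + Sn(s) → 2 Cu(s) + Sn²⁺(aq), Q = [Sn²⁺(aq)] / [Cu⁺(aq)]^2 = 0.461, giving log Q = −0.336.
By the Nernst equation, E = +0.65 − (0.072/2)·(−0.336) = +0.66 V.

+0.66 V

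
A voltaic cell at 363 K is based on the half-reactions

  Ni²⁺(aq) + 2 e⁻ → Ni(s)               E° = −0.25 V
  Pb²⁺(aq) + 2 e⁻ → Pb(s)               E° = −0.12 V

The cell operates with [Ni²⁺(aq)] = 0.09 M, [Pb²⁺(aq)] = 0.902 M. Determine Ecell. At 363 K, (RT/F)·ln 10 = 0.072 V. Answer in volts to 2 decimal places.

Since E°(Pb²⁺/Pb) > E°(Ni²⁺/Ni), Pb²⁺/Pb serves as the cathode.
E°cell = −0.12 − (−0.25) = +0.13 V, with n = 2 electrons transferred.
The balanced reaction is Pb²⁺(aq) + Ni(s) → Pb(s) + Ni²⁺(aq), so Q = [Ni²⁺(aq)] / [Pb²⁺(aq)] = 0.0998 and log Q = −1.001.
E = E° − (0.072/n)·log Q = +0.13 − (0.072/2)(−1.001) = +0.17 V.

+0.17 V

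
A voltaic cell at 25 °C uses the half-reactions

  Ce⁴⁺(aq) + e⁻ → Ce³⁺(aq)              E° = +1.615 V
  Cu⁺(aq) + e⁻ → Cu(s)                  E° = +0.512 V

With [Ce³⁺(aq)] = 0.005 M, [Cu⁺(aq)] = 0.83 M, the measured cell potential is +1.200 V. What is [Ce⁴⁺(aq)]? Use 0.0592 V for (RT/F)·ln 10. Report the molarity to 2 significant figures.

Ce⁴⁺/Ce³⁺ is the cathode (higher E°); E°cell = +1.615 − (+0.512) = +1.103 V with n = 1.
Rearranging E = E° − (0.0592/n)·log Q gives log Q = 1(+1.103 − (+1.200))/0.0592 = −1.639.
For Ce⁴⁺(aq) + Cu(s) → Ce³⁺(aq) + Cu⁺(aq), the reaction quotient is Q = ([Ce³⁺(aq)]·[Cu⁺(aq)]) / [Ce⁴⁺(aq)].
Substituting the known concentrations and solving, log [Ce⁴⁺(aq)] = −0.743 and [Ce⁴⁺(aq)] = 0.18 M.

0.18 M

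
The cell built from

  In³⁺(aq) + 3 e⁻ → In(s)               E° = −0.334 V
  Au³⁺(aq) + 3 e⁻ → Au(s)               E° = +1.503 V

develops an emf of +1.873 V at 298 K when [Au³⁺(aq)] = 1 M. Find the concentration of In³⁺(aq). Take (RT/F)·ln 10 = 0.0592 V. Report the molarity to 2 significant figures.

The Au³⁺/Au couple has the larger reduction potential, so it is the cathode: E°cell = +1.503 − (−0.334) = +1.837 V and n = 3.
Rearranging E = E° − (0.0592/n)·log Q gives log Q = 3(+1.837 − (+1.873))/0.0592 = −1.824.
For Au³⁺(aq) + In(s) → Au(s) + In³⁺(aq), the reaction quotient is Q = [In³⁺(aq)] / [Au³⁺(aq)].
Solving for the unknown gives log [In³⁺(aq)] = −1.824, so [In³⁺(aq)] ≈ 0.015 M.

0.015 M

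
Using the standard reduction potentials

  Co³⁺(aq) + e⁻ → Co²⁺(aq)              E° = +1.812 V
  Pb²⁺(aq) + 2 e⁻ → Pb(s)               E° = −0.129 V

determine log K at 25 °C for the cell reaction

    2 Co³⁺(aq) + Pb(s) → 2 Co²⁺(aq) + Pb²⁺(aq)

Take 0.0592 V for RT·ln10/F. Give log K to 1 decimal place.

log K = 65.6

The Co³⁺/Co²⁺ couple is reduced (cathode); E°cell = +1.812 − (−0.129) = +1.941 V with n = 2.
At equilibrium E = 0, so log K = nE°cell / 0.0592 = (2)(+1.941) / 0.0592 = 65.6.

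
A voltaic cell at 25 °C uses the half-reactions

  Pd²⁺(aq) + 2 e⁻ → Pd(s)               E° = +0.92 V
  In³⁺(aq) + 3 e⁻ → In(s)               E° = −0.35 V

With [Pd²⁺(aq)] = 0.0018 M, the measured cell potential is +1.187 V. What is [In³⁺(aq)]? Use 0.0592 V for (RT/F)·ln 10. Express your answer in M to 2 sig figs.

1.2 M

The Pd²⁺/Pd couple has the larger reduction potential, so it is the cathode: E°cell = +0.92 − (−0.35) = +1.27 V and n = 6.
Since E = E° − (0.0592/n)·log Q, log Q = n(E° − E)/0.0592 = 8.412.
The balanced reaction is 3 Pd²⁺(aq) + 2 In(s) → 3 Pd(s) + 2 In³⁺(aq), so Q = [In³⁺(aq)]^2 / [Pd²⁺(aq)]^3.
Solving for the unknown gives log [In³⁺(aq)] = 0.089, so [In³⁺(aq)] ≈ 1.2 M.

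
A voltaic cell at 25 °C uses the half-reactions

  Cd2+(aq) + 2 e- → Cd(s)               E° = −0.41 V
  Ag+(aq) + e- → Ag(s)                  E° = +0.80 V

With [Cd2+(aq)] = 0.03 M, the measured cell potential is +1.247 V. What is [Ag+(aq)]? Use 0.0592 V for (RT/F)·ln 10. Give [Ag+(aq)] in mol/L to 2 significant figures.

Ag⁺/Ag is the cathode (higher E°); E°cell = +0.80 − (−0.41) = +1.21 V with n = 2.
Since E = E° − (0.0592/n)·log Q, log Q = n(E° − E)/0.0592 = −1.250.
The balanced reaction is 2 Ag+(aq) + Cd(s) → 2 Ag(s) + Cd2+(aq), so Q = [Cd2+(aq)] / [Ag+(aq)]^2.
Solving for the unknown gives log [Ag+(aq)] = −0.136, so [Ag+(aq)] ≈ 0.73 M.

0.73 M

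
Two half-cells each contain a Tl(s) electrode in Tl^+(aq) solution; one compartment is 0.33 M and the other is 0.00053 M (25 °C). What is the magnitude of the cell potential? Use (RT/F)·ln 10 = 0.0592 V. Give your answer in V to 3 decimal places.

For a concentration cell E°cell = 0, since both electrodes use the same couple.
The compartment with the higher Tl^+(aq) concentration (0.33 M) acts as the cathode; ions are reduced there and produced at the dilute (0.00053 M) anode.
With n = 1, Ecell = −(0.0592/1)·log([dilute]/[conc]) = −(0.0592/1)·log(0.00053/0.33) = +0.165 V.

0.165 V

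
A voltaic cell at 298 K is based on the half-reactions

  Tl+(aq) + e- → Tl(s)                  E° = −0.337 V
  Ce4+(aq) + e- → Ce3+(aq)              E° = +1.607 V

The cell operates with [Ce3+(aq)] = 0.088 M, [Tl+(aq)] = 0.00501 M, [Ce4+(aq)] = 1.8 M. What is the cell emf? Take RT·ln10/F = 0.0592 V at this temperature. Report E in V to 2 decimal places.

+2.16 V

The Ce⁴⁺/Ce³⁺ couple has the more positive E°, so it is the cathode; Tl⁺/Tl is the anode.
E°cell = +1.607 − (−0.337) = +1.944 V, with n = 1 electron transferred.
For the overall reaction Ce4+(aq) + Tl(s) → Ce3+(aq) + Tl+(aq), Q = ([Ce3+(aq)]·[Tl+(aq)]) / [Ce4+(aq)] = 0.000245, giving log Q = −3.611.
E = E° − (0.0592/n)·log Q = +1.944 − (0.0592/1)(−3.611) = +2.16 V.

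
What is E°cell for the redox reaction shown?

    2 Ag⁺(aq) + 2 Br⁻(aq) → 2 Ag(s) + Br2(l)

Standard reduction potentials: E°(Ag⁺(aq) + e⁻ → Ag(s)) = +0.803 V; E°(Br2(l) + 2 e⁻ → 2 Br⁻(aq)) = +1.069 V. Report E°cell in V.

−0.266 V

Ag⁺(aq) gains electrons, so the Ag⁺/Ag couple is the cathode; the Br₂/Br⁻ couple is the anode.
E°cell = E°(cathode) − E°(anode) = +0.803 − (+1.069) = −0.266 V.
The negative E°cell means the reaction is non-spontaneous in the direction written.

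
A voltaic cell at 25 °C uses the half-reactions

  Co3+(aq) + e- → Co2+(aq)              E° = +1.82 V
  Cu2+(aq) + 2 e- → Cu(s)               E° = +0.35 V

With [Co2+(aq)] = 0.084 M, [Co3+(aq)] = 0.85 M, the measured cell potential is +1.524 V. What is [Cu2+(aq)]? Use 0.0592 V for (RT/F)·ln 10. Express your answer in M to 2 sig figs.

With Co³⁺/Co²⁺ at the cathode and Cu²⁺/Cu at the anode, E°cell = +1.82 − (+0.35) = +1.47 V (n = 2).
Rearranging E = E° − (0.0592/n)·log Q gives log Q = 2(+1.47 − (+1.524))/0.0592 = −1.824.
The balanced reaction is 2 Co3+(aq) + Cu(s) → 2 Co2+(aq) + Cu2+(aq), so Q = ([Co2+(aq)]^2·[Cu2+(aq)]) / [Co3+(aq)]^2.
Substituting the known concentrations and solving, log [Cu2+(aq)] = 0.186 and [Cu2+(aq)] = 1.5 M.

1.5 M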